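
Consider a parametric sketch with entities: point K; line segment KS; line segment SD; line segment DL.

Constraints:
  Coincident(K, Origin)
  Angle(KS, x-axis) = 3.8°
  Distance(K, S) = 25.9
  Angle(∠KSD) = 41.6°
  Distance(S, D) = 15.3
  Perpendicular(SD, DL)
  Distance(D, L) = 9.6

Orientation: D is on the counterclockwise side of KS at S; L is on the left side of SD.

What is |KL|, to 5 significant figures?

8.6164

K is at the origin; KS runs at 3.8° with length 25.9, so S = 25.9·(cos 3.8°, sin 3.8°) = (25.843, 1.7165). ∠KSD = 41.6°, so SD runs at 3.8° + (180° − 41.6°) = 142.20° from the x-axis; with |SD| = 15.3, D = S + 15.3·(cos 142.20°, sin 142.20°) = (13.754, 11.094). SD is perpendicular to DL; with |DL| = 9.6 on the left of SD, L = D + 9.6·(-0.61291, -0.79016) = (7.8698, 3.5085). Then |KL| = |L − K| = 8.6164.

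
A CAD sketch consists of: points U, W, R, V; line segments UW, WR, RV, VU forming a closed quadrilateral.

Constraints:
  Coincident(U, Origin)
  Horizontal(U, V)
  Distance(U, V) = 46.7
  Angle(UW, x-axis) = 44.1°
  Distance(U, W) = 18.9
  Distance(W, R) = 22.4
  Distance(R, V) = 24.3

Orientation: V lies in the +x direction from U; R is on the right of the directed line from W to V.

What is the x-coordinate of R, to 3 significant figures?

23.4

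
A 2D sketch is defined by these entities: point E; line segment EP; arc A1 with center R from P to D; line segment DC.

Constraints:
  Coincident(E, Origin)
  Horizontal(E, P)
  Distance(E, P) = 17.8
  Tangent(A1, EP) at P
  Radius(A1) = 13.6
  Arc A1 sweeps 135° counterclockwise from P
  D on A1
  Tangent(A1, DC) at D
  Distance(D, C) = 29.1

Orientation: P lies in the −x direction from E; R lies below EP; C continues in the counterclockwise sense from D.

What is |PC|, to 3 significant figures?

45.1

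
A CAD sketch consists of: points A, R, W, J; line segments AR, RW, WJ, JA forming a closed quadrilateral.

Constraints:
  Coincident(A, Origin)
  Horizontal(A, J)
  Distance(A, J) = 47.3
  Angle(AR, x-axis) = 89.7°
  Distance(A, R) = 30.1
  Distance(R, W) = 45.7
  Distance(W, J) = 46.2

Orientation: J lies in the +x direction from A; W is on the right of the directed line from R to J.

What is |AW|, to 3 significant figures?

15.9

Checks: |RW| = 45.70 ✓; |WJ| = 46.20 ✓.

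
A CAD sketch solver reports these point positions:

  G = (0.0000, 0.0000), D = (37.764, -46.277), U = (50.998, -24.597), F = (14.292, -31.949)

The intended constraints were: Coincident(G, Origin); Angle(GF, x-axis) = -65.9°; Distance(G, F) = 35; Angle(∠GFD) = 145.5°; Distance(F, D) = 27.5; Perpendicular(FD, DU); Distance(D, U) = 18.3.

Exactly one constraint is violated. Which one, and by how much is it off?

Distance(D, U) = 18.3 — off by 7.10.

G = (0.00, 0.00) ✓; GF at -65.90° ✓; |GF| = 35.00 ✓; ∠GFD = 145.5° ✓; |FD| = 27.50 ✓; ∠(FD, DU) = 90.00° ✓; |DU| = 25.40 ✗.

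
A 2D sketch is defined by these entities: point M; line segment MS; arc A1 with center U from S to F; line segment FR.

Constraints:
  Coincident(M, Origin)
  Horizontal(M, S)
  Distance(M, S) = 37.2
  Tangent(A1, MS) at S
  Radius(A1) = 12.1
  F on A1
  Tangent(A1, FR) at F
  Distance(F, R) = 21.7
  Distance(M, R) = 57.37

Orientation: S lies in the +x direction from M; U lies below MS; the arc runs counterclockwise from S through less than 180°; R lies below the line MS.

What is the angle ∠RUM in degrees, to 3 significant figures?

126°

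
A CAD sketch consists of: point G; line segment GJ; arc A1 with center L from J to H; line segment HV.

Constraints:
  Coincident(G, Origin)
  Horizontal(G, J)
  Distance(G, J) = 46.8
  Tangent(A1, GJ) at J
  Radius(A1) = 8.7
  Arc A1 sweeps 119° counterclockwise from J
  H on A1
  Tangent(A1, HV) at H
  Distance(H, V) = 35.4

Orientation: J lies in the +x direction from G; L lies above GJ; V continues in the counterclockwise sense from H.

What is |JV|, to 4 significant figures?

44.91

G is at the origin; G and J share the same y with |GJ| = 46.8 and J on the +x side, so J = (46.80, 0.000). Tangency of A1 to GJ means the radius LJ is perpendicular to GJ, so L = J + (0, 8.7) = (46.80, 8.700). On A1, J sits at bearing -90° from L; a 119° counterclockwise sweep puts H at bearing 29°, so H = L + 8.7·(cos 29°, sin 29°) = (54.41, 12.92). Since A1 is tangent to HV there, LH ⟂ HV, so HV runs along (−sin 29°, cos 29°); with |HV| = 35.4, V = (37.25, 43.88). Then |JV| = |V − J| = 44.91.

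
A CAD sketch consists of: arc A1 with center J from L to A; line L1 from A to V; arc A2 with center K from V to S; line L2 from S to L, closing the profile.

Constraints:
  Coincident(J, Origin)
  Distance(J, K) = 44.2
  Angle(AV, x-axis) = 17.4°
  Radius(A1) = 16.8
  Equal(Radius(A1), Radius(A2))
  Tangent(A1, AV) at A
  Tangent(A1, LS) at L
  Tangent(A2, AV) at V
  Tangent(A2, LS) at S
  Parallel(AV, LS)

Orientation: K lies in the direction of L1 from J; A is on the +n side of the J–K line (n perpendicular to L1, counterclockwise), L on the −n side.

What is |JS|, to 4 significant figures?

47.29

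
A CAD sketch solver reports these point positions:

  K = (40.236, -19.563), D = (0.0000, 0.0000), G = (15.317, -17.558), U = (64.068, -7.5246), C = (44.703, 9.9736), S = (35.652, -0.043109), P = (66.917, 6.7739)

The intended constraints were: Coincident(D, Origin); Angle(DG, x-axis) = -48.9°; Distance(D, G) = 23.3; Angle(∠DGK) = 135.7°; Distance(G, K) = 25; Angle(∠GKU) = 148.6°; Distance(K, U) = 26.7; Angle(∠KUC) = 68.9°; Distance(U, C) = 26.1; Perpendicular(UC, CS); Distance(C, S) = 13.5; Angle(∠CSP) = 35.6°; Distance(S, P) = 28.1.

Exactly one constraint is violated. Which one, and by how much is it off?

Distance(S, P) = 28.1 — off by 3.90.

D = (0.00, 0.00) ✓; DG at -48.90° ✓; |DG| = 23.30 ✓; ∠DGK = 135.7° ✓; |GK| = 25.00 ✓; ∠GKU = 148.6° ✓; |KU| = 26.70 ✓; ∠KUC = 68.90° ✓; |UC| = 26.10 ✓; ∠(UC, CS) = 90.00° ✓; |CS| = 13.50 ✓; ∠CSP = 35.60° ✓; |SP| = 32.00 ✗.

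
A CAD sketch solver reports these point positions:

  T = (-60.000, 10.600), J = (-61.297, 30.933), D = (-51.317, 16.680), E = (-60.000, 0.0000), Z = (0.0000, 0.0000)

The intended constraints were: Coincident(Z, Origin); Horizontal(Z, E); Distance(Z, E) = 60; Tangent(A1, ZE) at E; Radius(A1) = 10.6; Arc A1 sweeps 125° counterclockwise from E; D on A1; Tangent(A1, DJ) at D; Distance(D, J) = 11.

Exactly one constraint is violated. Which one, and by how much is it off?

Distance(D, J) = 11 — off by 6.40.

Z = (0.00, 0.00) ✓; Z.y = 0.00, E.y = 0.00 ✓; |ZE| = 60.00 ✓; ∠(TE, EZ) = 90.00° ✓; |TE| = 10.60 ✓; bearing(T→D) − bearing(T→E) = 125.0° ✓; |TD| = 10.60 ✓; ∠(TD, DJ) = 90.00° ✓; |DJ| = 17.40 ✗.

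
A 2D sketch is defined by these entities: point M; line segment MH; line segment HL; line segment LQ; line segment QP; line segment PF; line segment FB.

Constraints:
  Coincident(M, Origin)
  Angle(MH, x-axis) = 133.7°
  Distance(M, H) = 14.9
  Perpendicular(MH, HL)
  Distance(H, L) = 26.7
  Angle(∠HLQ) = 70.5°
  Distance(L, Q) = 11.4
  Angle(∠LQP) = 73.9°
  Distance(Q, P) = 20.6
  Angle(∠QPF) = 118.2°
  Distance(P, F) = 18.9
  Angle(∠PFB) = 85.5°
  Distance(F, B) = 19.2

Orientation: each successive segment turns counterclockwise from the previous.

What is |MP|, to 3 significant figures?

17.3

M is at the origin; MH runs at 133.7° with length 14.9, so H = (-10.3, 10.8). MH ⟂ HL, so HL runs at -136°; with |HL| = 26.7, L = (-29.6, -7.67). ∠HLQ = 70.5° gives LQ at -26.8° from the x-axis; with |LQ| = 11.4, Q = (-19.4, -12.8). ∠LQP = 73.9° gives QP at 79.3° from the x-axis; with |QP| = 20.6, P = (-15.6, 7.43). Then |MP| = |P − M| = 17.3.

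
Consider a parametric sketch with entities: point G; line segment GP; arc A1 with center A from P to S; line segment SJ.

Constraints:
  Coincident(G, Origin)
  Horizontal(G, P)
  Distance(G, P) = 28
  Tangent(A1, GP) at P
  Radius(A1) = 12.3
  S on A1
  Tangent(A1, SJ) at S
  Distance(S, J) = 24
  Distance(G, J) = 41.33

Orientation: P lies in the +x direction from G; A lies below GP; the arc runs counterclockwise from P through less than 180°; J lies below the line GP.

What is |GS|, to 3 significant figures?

20.7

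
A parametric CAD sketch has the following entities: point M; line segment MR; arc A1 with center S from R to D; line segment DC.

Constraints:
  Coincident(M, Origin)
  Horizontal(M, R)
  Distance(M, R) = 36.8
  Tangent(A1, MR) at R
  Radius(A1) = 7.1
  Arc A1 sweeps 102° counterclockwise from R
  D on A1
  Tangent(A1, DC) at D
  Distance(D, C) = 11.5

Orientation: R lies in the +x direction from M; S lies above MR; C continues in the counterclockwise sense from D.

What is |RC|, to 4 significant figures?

20.34

M is at the origin; M and R share the same y with |MR| = 36.8 and R on the +x side, so R = (36.80, 0.000). Tangency of A1 to MR means the radius SR is perpendicular to MR, so S = R + (0, 7.1) = (36.80, 7.100). On A1, R sits at bearing -90° from S; a 102° counterclockwise sweep puts D at bearing 12°, so D = S + 7.1·(cos 12°, sin 12°) = (43.74, 8.576). The tangent condition forces SD to be normal to DC, so DC runs along (−sin 12°, cos 12°); with |DC| = 11.5, C = (41.35, 19.82). Then |RC| = |C − R| = 20.34.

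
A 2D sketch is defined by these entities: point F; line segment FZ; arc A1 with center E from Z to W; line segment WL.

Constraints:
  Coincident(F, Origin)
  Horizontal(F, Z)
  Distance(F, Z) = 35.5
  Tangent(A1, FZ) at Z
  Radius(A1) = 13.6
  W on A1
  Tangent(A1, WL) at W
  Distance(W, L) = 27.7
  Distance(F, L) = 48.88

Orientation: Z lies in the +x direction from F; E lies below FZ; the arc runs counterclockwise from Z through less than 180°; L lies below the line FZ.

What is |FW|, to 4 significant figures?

26.46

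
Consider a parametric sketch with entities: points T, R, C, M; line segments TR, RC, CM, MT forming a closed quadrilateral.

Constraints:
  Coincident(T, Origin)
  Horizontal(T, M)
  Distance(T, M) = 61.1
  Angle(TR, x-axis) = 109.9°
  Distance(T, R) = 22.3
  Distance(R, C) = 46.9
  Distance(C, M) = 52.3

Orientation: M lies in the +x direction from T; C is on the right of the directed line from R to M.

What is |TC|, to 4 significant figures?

24.87

T is at the origin; TM is horizontal with |TM| = 61.1 and M in +x, so M = (61.1, 0). TR runs at 109.9° with |TR| = 22.3, so R = (-7.590, 20.97). C is determined by |RC| = 46.9 and |CM| = 52.3 together: it lies at the intersection of circle(R, 46.9) and circle(M, 52.3). With |RM| = 71.82, the foot of the radical line on RM is 32.18 from R and the perpendicular offset is √(46.9² − 32.18²) = 34.12. Taking the right-of-RM solution: C = (13.23, -21.06).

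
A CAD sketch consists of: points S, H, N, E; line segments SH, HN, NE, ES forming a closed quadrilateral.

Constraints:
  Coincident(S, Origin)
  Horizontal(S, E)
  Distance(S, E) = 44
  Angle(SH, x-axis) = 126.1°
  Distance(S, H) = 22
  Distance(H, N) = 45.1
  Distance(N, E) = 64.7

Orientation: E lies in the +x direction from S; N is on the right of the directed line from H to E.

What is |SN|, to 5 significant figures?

30.981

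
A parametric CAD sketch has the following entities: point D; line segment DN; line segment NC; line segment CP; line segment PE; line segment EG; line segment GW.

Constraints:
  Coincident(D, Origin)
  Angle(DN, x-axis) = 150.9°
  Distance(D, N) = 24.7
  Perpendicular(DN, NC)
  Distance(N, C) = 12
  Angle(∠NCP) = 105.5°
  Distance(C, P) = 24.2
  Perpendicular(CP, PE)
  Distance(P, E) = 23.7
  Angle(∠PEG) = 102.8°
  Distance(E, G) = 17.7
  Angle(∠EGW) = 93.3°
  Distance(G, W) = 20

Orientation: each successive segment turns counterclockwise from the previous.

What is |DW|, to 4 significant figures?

21.54

D is at the origin; DN runs at 150.9° with length 24.7, so N = (-21.58, 12.01). DN ⟂ NC, so NC runs at -119.1°; with |NC| = 12.0, C = (-27.42, 1.527). ∠NCP = 105.5° gives CP at -44.60° from the x-axis; with |CP| = 24.2, P = (-10.19, -15.46). CP ⟂ PE, so PE runs at 45.40°; with |PE| = 23.7, E = (6.454, 1.410). ∠PEG = 102.8° gives EG at 122.6° from the x-axis; with |EG| = 17.7, G = (-3.082, 16.32). ∠EGW = 93.3° gives GW at -150.7° from the x-axis; with |GW| = 20.0, W = (-20.52, 6.534). Then |DW| = |W − D| = 21.54.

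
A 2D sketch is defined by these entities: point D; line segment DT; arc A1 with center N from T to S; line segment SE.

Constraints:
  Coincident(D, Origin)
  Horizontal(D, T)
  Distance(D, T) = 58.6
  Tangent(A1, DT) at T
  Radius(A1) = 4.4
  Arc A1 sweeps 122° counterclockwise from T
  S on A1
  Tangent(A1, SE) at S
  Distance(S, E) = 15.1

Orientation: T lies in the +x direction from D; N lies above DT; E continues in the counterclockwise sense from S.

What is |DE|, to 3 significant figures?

57.7

D is at the origin; D and T share the same y with |DT| = 58.6 and T on the +x side, so T = (58.6, 0.00). Tangency of A1 to DT means the radius NT is perpendicular to DT, so N = T + (0, 4.4) = (58.6, 4.40). On A1, T sits at bearing -90° from N; a 122° counterclockwise sweep puts S at bearing 32°, so S = N + 4.4·(cos 32°, sin 32°) = (62.3, 6.73). Since A1 is tangent to SE there, NS ⟂ SE, so SE runs along (−sin 32°, cos 32°); with |SE| = 15.1, E = (54.3, 19.5). Then |DE| = |E − D| = 57.7.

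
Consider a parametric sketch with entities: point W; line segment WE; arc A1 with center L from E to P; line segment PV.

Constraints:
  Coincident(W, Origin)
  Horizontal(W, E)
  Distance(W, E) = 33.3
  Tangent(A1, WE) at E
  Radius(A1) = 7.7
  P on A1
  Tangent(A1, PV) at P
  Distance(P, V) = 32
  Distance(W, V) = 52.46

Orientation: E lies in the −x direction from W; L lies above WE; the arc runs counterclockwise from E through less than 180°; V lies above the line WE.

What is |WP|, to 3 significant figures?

27.5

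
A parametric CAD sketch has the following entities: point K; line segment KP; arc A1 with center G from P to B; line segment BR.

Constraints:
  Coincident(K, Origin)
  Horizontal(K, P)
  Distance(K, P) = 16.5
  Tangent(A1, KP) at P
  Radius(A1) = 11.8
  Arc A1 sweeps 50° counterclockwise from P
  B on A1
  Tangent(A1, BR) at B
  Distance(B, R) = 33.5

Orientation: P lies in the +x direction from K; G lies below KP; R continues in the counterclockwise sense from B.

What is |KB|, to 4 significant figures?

8.569

K is at the origin; K and P share the same y with |KP| = 16.5 and P on the +x side, so P = (16.50, 0.000). Since A1 is tangent to KP there, GP ⟂ KP, so G = P + (0, -11.8) = (16.50, -11.80). On A1, P sits at bearing 90° from G; a 50° counterclockwise sweep puts B at bearing 140°, so B = G + 11.8·(cos 140°, sin 140°) = (7.461, -4.215). Then |KB| = |B − K| = 8.569.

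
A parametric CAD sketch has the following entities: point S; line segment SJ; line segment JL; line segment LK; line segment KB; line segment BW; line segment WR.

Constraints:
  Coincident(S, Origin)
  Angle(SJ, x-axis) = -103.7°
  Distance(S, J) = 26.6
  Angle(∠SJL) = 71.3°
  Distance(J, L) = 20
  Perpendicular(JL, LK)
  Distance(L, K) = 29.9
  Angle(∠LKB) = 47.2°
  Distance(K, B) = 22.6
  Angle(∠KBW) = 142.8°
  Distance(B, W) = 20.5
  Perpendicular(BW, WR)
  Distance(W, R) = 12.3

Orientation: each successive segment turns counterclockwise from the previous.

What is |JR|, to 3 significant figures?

14.3

S is at the origin; SJ runs at -103.7° with length 26.6, so J = (-6.30, -25.8). ∠SJL = 71.3° gives JL at 5.00° from the x-axis; with |JL| = 20.0, L = (13.6, -24.1). JL is perpendicular to LK, so LK runs at 95.0°; with |LK| = 29.9, K = (11.0, 5.69). ∠LKB = 47.2° gives KB at -132° from the x-axis; with |KB| = 22.6, B = (-4.16, -11.1). ∠KBW = 142.8° gives BW at -95.0° from the x-axis; with |BW| = 20.5, W = (-5.95, -31.5). BW is perpendicular to WR, so WR runs at -5.00°; with |WR| = 12.3, R = (6.30, -32.6). Then |JR| = |R − J| = 14.3.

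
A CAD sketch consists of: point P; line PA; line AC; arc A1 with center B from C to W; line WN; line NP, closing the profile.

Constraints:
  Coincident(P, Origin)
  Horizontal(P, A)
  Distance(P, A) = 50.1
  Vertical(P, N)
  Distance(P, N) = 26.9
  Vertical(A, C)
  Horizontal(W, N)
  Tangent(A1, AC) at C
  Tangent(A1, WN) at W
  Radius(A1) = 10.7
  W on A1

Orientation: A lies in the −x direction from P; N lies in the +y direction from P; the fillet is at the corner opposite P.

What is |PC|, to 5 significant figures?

52.654

The virtual corner opposite P is at (-50.100, 26.900). A1 meets AC tangentially, so BC is at right angles to AC and since A1 is tangent to WN there, BW ⟂ WN, with radius 10.7, so the center B sits 10.7 in from both sides at B = (-39.400, 16.200). That places the tangent points at C = (-50.100, 16.200) on AC and W = (-39.400, 26.900) on WN. Then |PC| = |C − P| = 52.654.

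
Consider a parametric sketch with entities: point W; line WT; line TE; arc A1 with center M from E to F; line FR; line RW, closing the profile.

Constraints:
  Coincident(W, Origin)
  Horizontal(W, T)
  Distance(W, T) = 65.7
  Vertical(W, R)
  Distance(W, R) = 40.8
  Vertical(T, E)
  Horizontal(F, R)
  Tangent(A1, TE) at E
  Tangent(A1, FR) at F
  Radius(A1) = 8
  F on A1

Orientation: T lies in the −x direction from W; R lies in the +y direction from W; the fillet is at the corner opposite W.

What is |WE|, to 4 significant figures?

73.43

W is at the origin; W and T share the same y with |WT| = 65.7 and T on the −x side, so T = (-65.70, 0.000). WR is vertical with |WR| = 40.8 and R on the +y side, so R = (0.000, 40.80). The virtual corner opposite W is at (-65.70, 40.80). A1 meets TE tangentially, so ME is at right angles to TE and A1 meets FR tangentially, so MF is at right angles to FR, with radius 8.0, so the center M sits 8.0 in from both sides at M = (-57.70, 32.80). That places the tangent points at E = (-65.70, 32.80) on TE and F = (-57.70, 40.80) on FR. Then |WE| = |E − W| = 73.43.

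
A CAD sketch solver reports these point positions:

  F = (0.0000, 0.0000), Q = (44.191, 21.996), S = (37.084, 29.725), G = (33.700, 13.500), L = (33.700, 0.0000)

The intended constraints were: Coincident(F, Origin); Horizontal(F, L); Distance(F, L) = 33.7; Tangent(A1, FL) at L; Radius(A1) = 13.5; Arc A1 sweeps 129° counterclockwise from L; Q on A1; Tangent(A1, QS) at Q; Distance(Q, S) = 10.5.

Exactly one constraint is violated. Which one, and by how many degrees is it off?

Tangent(A1, QS) at Q — off by 3.60°.

F = (0.00, 0.00) ✓; F.y = 0.00, L.y = 0.00 ✓; |FL| = 33.70 ✓; ∠(GL, LF) = 90.00° ✓; |GL| = 13.50 ✓; bearing(G→Q) − bearing(G→L) = 129.0° ✓; |GQ| = 13.50 ✓; ∠(GQ, QS) = 86.40° ✗; |QS| = 10.50 ✓.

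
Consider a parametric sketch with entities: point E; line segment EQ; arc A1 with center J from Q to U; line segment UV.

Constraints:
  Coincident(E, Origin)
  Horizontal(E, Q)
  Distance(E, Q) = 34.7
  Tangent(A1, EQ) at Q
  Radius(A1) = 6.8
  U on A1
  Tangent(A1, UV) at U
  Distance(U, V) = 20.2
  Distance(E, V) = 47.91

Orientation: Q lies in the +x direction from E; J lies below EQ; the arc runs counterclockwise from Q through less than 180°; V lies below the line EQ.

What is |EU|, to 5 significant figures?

30.617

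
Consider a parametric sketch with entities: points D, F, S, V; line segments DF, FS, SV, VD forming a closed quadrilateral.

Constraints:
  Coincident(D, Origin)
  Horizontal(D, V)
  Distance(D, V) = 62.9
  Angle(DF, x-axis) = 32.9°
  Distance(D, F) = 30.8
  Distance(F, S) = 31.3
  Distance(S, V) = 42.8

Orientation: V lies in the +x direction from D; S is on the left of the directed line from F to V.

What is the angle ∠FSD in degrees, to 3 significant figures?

7.18°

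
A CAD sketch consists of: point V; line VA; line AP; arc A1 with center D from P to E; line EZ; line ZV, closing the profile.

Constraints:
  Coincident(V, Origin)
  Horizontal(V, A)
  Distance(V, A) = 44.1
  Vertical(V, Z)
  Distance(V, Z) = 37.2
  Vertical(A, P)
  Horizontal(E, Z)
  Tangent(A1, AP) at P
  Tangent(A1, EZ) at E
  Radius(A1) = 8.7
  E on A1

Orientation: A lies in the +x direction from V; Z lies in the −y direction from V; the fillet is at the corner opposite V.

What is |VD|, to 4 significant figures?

45.45

VZ is vertical with |VZ| = 37.2 and Z on the −y side, so Z = (0.000, -37.20). The virtual corner opposite V is at (44.10, -37.20). Since A1 is tangent to AP there, DP ⟂ AP and tangency of A1 to EZ means the radius DE is perpendicular to EZ, with radius 8.7, so the center D sits 8.7 in from both sides at D = (35.40, -28.50). Then |VD| = |D − V| = 45.45.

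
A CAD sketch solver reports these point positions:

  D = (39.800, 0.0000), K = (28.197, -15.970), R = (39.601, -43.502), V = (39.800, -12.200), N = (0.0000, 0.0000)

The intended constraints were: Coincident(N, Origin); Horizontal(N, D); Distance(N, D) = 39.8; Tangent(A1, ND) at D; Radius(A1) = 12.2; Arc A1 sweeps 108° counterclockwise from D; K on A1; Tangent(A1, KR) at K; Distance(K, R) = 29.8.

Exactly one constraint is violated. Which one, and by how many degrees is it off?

Tangent(A1, KR) at K — off by 4.50°.

N = (0.00, 0.00) ✓; N.y = 0.00, D.y = 0.00 ✓; |ND| = 39.80 ✓; ∠(VD, DN) = 90.00° ✓; |VD| = 12.20 ✓; bearing(V→K) − bearing(V→D) = 108.0° ✓; |VK| = 12.20 ✓; ∠(VK, KR) = 85.50° ✗; |KR| = 29.80 ✓.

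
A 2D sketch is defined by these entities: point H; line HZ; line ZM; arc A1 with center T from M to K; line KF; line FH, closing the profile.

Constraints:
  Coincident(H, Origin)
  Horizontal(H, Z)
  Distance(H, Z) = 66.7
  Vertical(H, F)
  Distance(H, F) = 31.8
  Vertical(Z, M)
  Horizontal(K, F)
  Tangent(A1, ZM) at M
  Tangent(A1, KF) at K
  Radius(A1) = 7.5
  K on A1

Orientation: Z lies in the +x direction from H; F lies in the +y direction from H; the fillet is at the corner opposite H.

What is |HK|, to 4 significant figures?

67.20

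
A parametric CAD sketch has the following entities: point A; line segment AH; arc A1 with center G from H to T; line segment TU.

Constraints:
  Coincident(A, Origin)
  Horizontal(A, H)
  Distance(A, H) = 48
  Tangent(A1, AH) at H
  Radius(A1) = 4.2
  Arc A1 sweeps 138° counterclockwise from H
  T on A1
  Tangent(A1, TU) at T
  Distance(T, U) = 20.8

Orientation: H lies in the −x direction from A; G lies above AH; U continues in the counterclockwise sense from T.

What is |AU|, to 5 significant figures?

64.259

On A1, H sits at bearing -90° from G; a 138° counterclockwise sweep puts T at bearing 48°, so T = G + 4.2·(cos 48°, sin 48°) = (-45.190, 7.3212). Since A1 is tangent to TU there, GT ⟂ TU, so TU runs along (−sin 48°, cos 48°); with |TU| = 20.8, U = (-60.647, 21.239). Then |AU| = |U − A| = 64.259.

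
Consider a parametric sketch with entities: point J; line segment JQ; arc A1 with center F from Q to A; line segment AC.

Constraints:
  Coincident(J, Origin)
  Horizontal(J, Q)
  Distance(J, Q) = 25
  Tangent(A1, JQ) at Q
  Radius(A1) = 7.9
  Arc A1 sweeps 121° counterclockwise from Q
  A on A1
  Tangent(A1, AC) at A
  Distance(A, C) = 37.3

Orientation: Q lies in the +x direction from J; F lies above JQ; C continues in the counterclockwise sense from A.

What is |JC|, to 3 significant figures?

45.7

J is at the origin; J and Q share the same y with |JQ| = 25.0 and Q on the +x side, so Q = (25.0, 0.00). The tangent condition forces FQ to be normal to JQ, so F = Q + (0, 7.9) = (25.0, 7.90). On A1, Q sits at bearing -90° from F; a 121° counterclockwise sweep puts A at bearing 31°, so A = F + 7.9·(cos 31°, sin 31°) = (31.8, 12.0). The tangent condition forces FA to be normal to AC, so AC runs along (−sin 31°, cos 31°); with |AC| = 37.3, C = (12.6, 43.9). Then |JC| = |C − J| = 45.7.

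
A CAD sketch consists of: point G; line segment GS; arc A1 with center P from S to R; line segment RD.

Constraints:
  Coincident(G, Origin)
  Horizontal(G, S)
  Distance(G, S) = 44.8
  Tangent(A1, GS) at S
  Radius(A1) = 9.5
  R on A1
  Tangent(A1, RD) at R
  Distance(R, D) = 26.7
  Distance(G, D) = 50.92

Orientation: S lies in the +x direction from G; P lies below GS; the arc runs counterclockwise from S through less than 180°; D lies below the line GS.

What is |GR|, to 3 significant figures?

36.6

Checks: |GS| = 44.80 ✓; |PS| = 9.500 ✓; |PR| = 9.500 ✓; ∠(PR, RD) = 90.00° ✓; |RD| = 26.70 ✓; |GD| = 50.92 ✓.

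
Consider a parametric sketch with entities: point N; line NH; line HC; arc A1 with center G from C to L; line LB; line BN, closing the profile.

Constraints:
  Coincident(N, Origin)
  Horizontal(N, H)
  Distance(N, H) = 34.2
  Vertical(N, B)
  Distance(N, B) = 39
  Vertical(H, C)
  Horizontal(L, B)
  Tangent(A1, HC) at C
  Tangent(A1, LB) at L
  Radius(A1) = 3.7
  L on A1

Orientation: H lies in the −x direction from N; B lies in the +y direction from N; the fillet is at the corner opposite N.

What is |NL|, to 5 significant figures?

49.510

N is at the origin; N and H share the same y with |NH| = 34.2 and H on the −x side, so H = (-34.200, 0.0000). NB is vertical with |NB| = 39.0 and B on the +y side, so B = (0.0000, 39.000). The virtual corner opposite N is at (-34.200, 39.000). A1 meets HC tangentially, so GC is at right angles to HC and since A1 is tangent to LB there, GL ⟂ LB, with radius 3.7, so the center G sits 3.7 in from both sides at G = (-30.500, 35.300). That places the tangent points at C = (-34.200, 35.300) on HC and L = (-30.500, 39.000) on LB. Then |NL| = |L − N| = 49.510.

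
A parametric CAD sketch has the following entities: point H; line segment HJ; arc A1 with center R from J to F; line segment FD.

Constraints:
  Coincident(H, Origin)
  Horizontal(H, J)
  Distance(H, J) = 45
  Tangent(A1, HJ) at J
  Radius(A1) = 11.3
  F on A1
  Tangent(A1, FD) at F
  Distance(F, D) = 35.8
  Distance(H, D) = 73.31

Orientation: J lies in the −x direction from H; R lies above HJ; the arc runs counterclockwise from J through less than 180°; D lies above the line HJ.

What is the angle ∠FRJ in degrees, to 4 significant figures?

124.8°

H is at the origin; H and J share the same y with |HJ| = 45.0 and J on the −x side, so J = (-45.00, 0.000). The tangent condition forces RJ to be normal to HJ, so R = J + (0, 11.3) = (-45.00, 11.30). Since RF ⟂ FD (tangency), |RD| = √(11.3² + 35.8²) = 37.54 regardless of where F sits on A1. So D lies on both circle(H, 73.31) and circle(R, 37.54); the above-HJ intersection is D = (-56.13, 47.15). F is the foot of the tangent from D: F = (-35.72, 17.74).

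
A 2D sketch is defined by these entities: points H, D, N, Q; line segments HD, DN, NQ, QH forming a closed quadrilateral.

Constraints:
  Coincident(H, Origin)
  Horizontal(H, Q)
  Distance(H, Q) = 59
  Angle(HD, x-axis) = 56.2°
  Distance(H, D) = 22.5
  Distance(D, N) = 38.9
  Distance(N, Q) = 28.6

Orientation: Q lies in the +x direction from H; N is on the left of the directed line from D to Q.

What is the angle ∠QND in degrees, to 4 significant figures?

94.62°

Checks: |DN| = 38.90 ✓; |NQ| = 28.60 ✓.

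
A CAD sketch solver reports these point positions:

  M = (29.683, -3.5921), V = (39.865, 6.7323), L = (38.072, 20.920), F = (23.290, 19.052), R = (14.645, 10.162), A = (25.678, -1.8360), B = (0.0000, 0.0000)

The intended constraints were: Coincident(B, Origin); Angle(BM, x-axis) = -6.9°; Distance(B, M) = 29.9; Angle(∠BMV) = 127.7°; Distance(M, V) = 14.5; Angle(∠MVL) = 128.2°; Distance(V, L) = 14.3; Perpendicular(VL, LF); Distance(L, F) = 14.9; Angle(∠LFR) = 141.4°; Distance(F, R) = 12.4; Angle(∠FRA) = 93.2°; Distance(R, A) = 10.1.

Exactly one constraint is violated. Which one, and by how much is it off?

Distance(R, A) = 10.1 — off by 6.20.

B = (0.00, 0.00) ✓; BM at -6.900° ✓; |BM| = 29.90 ✓; ∠BMV = 127.7° ✓; |MV| = 14.50 ✓; ∠MVL = 128.2° ✓; |VL| = 14.30 ✓; ∠(VL, LF) = 90.00° ✓; |LF| = 14.90 ✓; ∠LFR = 141.4° ✓; |FR| = 12.40 ✓; ∠FRA = 93.20° ✓; |RA| = 16.30 ✗.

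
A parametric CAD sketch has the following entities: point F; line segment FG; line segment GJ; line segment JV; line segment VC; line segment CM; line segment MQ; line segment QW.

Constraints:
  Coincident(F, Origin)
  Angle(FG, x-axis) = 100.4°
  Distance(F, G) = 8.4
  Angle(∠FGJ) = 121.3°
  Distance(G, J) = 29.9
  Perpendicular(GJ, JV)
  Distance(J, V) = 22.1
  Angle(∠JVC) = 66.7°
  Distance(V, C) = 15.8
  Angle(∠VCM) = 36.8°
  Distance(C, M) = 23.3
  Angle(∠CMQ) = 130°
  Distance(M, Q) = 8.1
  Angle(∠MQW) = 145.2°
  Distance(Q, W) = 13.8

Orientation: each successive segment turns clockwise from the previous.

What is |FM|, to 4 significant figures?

42.53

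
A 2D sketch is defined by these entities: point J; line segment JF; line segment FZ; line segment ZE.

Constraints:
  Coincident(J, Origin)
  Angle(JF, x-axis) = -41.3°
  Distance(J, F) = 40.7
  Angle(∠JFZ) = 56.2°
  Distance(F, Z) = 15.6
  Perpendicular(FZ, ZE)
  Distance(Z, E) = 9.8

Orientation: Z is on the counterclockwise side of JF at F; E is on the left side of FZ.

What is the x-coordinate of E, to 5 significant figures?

22.896

J is at the origin; JF runs at -41.3° with length 40.7, so F = 40.7·(cos -41.3°, sin -41.3°) = (30.576, -26.862). ∠JFZ = 56.2°, so FZ runs at -41.3° + (180° − 56.2°) = 82.500° from the x-axis; with |FZ| = 15.6, Z = F + 15.6·(cos 82.500°, sin 82.500°) = (32.613, -11.396). The perpendicularity gives ZE at right angles to FZ; with |ZE| = 9.8 on the left of FZ, E = Z + 9.8·(-0.99144, 0.13053) = (22.896, -10.116). So E.x = 22.896.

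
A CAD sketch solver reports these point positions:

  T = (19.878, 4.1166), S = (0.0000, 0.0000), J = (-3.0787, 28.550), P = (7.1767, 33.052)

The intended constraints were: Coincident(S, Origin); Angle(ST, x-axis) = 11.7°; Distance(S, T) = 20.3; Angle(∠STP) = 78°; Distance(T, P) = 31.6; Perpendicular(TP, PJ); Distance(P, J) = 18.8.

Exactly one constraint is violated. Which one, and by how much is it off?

Distance(P, J) = 18.8 — off by 7.60.

S = (0.00, 0.00) ✓; ST at 11.70° ✓; |ST| = 20.30 ✓; ∠STP = 78.00° ✓; |TP| = 31.60 ✓; ∠(TP, PJ) = 90.00° ✓; |PJ| = 11.20 ✗.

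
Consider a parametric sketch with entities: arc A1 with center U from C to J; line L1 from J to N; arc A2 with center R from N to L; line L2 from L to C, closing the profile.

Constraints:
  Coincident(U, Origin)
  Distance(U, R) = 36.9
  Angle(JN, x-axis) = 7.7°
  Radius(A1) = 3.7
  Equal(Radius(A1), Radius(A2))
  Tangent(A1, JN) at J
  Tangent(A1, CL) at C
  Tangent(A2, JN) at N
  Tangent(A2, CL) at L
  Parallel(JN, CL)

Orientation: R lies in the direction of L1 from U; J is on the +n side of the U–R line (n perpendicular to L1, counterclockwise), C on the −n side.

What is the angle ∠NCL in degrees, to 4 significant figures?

11.34°

The slot axis is L1's direction at 7.7°, so u = (cos 7.7°, sin 7.7°) = (0.9910, 0.1340) and n = (−sin 7.7°, cos 7.7°) = (-0.1340, 0.9910). U is at the origin and R lies 36.9 along u from U, so R = 36.9·u = (36.57, 4.944). Tangency of A1 to both parallel lines with radius 3.7 puts J and C at U ± 3.7·n: J = (-0.4957, 3.667), C = (0.4957, -3.667). Equal radii place N and L the same way about R: N = R + 3.7·n = (36.07, 8.611), L = R − 3.7·n = (37.06, 1.277). Then cos ∠NCL = CN·CL / (|CN||CL|), giving 11.34°.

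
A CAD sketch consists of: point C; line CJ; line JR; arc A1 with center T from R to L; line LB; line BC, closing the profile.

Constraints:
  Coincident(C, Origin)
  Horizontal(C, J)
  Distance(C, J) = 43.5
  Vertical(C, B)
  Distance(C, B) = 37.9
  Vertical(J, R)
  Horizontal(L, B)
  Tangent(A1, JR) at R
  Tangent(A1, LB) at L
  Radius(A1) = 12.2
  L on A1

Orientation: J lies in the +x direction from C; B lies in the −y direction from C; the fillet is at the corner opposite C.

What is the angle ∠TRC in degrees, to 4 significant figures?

30.57°

C is at the origin; C and J share the same y with |CJ| = 43.5 and J on the +x side, so J = (43.50, 0.000). CB is vertical with |CB| = 37.9 and B on the −y side, so B = (0.000, -37.90). The virtual corner opposite C is at (43.50, -37.90). Tangency of A1 to JR means the radius TR is perpendicular to JR and since A1 is tangent to LB there, TL ⟂ LB, with radius 12.2, so the center T sits 12.2 in from both sides at T = (31.30, -25.70). That places the tangent points at R = (43.50, -25.70) on JR and L = (31.30, -37.90) on LB. Then cos ∠TRC = RT·RC / (|RT||RC|), giving 30.57°.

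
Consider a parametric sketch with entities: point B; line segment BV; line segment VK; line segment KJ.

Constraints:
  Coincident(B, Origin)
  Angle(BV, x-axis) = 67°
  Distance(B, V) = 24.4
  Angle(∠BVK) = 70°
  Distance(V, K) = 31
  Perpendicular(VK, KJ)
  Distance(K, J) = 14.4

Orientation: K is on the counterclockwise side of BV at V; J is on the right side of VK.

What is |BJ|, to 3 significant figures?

43.7

B is at the origin; BV runs at 67.0° with length 24.4, so V = 24.4·(cos 67.0°, sin 67.0°) = (9.53, 22.5). ∠BVK = 70.0°, so VK runs at 67.0° + (180° − 70.0°) = 177° from the x-axis; with |VK| = 31.0, K = V + 31.0·(cos 177°, sin 177°) = (-21.4, 24.1). VK is perpendicular to KJ; with |KJ| = 14.4 on the right of VK, J = K + 14.4·(0.0523, 0.999) = (-20.7, 38.5). Then |BJ| = |J − B| = 43.7.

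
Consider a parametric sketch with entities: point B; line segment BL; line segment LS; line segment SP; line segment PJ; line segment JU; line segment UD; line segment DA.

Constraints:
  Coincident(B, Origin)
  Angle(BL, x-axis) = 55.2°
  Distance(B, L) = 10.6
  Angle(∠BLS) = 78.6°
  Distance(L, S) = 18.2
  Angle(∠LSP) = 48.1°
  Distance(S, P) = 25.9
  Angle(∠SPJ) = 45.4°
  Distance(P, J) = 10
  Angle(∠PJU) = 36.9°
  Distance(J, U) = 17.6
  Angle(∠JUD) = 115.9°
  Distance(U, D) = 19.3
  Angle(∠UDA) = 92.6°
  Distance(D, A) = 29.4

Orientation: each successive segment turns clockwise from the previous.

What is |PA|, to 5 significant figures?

26.558

B is at the origin; BL runs at 55.2° with length 10.6, so L = (6.0496, 8.7042). ∠BLS = 78.6° gives LS at -46.200° from the x-axis; with |LS| = 18.2, S = (18.647, -4.4319). ∠LSP = 48.1° gives SP at -178.10° from the x-axis; with |SP| = 25.9, P = (-7.2392, -5.2906). ∠SPJ = 45.4° gives PJ at 47.300° from the x-axis; with |PJ| = 10.0, J = (-0.45759, 2.0586). ∠PJU = 36.9° gives JU at -95.800° from the x-axis; with |JU| = 17.6, U = (-2.2362, -15.451). ∠JUD = 115.9° gives UD at -159.90° from the x-axis; with |UD| = 19.3, D = (-20.361, -22.084). ∠UDA = 92.6° gives DA at 112.70° from the x-axis; with |DA| = 29.4, A = (-31.706, 5.0387). Then |PA| = |A − P| = 26.558.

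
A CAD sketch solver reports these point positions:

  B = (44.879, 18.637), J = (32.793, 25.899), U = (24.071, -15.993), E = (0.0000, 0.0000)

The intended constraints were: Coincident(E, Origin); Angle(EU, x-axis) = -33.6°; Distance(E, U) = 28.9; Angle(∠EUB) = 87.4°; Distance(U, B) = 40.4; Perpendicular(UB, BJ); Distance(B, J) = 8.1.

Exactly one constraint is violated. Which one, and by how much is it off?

Distance(B, J) = 8.1 — off by 6.00.

E = (0.00, 0.00) ✓; EU at -33.60° ✓; |EU| = 28.90 ✓; ∠EUB = 87.40° ✓; |UB| = 40.40 ✓; ∠(UB, BJ) = 90.00° ✓; |BJ| = 14.10 ✗.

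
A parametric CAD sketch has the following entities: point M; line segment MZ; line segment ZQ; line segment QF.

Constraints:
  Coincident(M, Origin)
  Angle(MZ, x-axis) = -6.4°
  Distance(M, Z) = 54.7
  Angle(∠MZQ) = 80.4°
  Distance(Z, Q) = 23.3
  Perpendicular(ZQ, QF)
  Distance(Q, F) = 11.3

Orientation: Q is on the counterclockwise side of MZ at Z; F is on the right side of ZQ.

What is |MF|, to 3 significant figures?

66.8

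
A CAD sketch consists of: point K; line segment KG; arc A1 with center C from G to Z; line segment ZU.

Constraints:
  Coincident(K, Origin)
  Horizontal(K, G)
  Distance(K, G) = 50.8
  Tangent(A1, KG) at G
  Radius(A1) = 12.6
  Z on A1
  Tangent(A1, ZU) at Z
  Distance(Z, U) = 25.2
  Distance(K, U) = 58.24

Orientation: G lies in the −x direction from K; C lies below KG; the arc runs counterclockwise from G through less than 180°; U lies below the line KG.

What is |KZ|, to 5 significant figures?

63.626

K is at the origin; KG is horizontal with |KG| = 50.8 and G on the −x side, so G = (-50.800, 0.0000). Tangency of A1 to KG means the radius CG is perpendicular to KG, so C = G + (0, -12.6) = (-50.800, -12.600). Since CZ ⟂ ZU (tangency), |CU| = √(12.6² + 25.2²) = 28.174 regardless of where Z sits on A1. So U lies on both circle(K, 58.24) and circle(C, 28.174); the below-KG intersection is U = (-42.715, -39.589). Z is the foot of the tangent from U: Z = (-59.979, -21.232).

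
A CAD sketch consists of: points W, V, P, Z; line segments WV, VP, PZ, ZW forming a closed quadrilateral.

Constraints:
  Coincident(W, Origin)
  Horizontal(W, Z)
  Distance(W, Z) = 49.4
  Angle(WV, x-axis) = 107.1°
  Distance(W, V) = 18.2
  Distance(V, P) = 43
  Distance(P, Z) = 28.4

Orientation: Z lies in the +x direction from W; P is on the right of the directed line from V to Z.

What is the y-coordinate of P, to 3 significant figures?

-13.6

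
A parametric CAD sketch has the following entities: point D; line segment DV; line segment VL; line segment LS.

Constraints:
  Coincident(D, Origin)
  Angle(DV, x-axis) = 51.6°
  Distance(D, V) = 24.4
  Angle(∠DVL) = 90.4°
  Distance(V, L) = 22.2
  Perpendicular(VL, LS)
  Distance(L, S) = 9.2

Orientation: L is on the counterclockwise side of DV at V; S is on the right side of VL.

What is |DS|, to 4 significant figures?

40.37

D is at the origin; DV runs at 51.6° with length 24.4, so V = 24.4·(cos 51.6°, sin 51.6°) = (15.16, 19.12). ∠DVL = 90.4°, so VL runs at 51.6° + (180° − 90.4°) = 141.2° from the x-axis; with |VL| = 22.2, L = V + 22.2·(cos 141.2°, sin 141.2°) = (-2.145, 33.03). VL ⟂ LS; with |LS| = 9.2 on the right of VL, S = L + 9.2·(0.6266, 0.7793) = (3.619, 40.20). Then |DS| = |S − D| = 40.37.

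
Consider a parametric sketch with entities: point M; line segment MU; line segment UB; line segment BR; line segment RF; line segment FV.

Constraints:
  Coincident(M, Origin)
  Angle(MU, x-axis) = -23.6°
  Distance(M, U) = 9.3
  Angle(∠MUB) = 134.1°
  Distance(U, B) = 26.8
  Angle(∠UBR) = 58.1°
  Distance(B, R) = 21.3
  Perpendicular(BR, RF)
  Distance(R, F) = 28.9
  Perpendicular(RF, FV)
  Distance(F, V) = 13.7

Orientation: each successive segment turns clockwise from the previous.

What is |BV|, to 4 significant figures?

29.88

M is at the origin; MU runs at -23.6° with length 9.3, so U = (8.522, -3.723). ∠MUB = 134.1° gives UB at -69.50° from the x-axis; with |UB| = 26.8, B = (17.91, -28.83). ∠UBR = 58.1° gives BR at 168.6° from the x-axis; with |BR| = 21.3, R = (-2.972, -24.62). BR is perpendicular to RF, so RF runs at 78.60°; with |RF| = 28.9, F = (2.740, 3.714). The perpendicularity gives FV at right angles to RF, so FV runs at -11.40°; with |FV| = 13.7, V = (16.17, 1.006). Then |BV| = |V − B| = 29.88.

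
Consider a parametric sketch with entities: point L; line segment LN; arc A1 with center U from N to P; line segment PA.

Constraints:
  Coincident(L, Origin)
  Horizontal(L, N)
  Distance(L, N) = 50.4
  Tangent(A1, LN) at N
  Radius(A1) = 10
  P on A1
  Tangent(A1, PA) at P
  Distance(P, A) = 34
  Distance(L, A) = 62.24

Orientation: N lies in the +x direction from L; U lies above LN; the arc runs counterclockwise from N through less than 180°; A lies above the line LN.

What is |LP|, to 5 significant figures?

61.027

L is at the origin; LN is horizontal with |LN| = 50.4 and N on the +x side, so N = (50.400, 0.0000). Tangency of A1 to LN means the radius UN is perpendicular to LN, so U = N + (0, 10) = (50.400, 10.000). Since UP ⟂ PA (tangency), |UA| = √(10.0² + 34.0²) = 35.440 regardless of where P sits on A1. So A lies on both circle(L, 62.24) and circle(U, 35.440); the above-LN intersection is A = (43.290, 44.719). P is the foot of the tangent from A: P = (59.232, 14.689).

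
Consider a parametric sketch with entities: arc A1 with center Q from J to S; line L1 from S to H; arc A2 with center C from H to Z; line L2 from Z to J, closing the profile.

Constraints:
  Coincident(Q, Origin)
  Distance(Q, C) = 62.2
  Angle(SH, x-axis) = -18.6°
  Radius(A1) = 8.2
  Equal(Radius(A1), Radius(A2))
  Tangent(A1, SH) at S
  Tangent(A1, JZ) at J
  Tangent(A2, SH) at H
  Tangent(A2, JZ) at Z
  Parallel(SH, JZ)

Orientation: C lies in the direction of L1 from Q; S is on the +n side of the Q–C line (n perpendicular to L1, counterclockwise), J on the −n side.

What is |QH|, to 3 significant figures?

62.7

The slot axis is L1's direction at -18.6°, so u = (cos -18.6°, sin -18.6°) = (0.948, -0.319) and n = (−sin -18.6°, cos -18.6°) = (0.319, 0.948). Q is at the origin and C lies 62.2 along u from Q, so C = 62.2·u = (59.0, -19.8). Tangency of A1 to both parallel lines with radius 8.2 puts S and J at Q ± 8.2·n: S = (2.62, 7.77), J = (-2.62, -7.77). Equal radii place H and Z the same way about C: H = C + 8.2·n = (61.6, -12.1), Z = C − 8.2·n = (56.3, -27.6). Then |QH| = |H − Q| = 62.7.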